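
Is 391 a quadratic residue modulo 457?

no

(391|457)
  = (457|391)    [QR: 457 ≡ 1 mod 4, sign kept]
  = (66|391)    [457 ≡ 66 mod 391]
  = (33|391)    [391 ≡ 7 mod 8 ⇒ (2|391) = +1]
  = (391|33)    [QR: 33 ≡ 1 mod 4, sign kept]
  = (28|33)    [391 ≡ 28 mod 33]
  = (7|33)    [33 ≡ 1 mod 8 ⇒ (2|33)^2 = +1]
  = (33|7)    [QR: 33 ≡ 1 mod 4, sign kept]
  = (5|7)    [33 ≡ 5 mod 7]
  = (7|5)    [QR: 5 ≡ 1 mod 4, sign kept]
  = (2|5)    [7 ≡ 2 mod 5]
  = -(1|5)    [5 ≡ 5 mod 8 ⇒ (2|5) = -1]
  = -1    [(1|5) = 1]
The Legendre symbol is -1, so x^2 ≡ 391 (mod 457) has no solution.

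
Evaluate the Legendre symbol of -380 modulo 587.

(-380/587)
  = (207/587)    [-380 ≡ 207 mod 587]
  = -(587/207)    [QR: both ≡ 3 mod 4, sign flips]
  = -(173/207)    [587 ≡ 173 mod 207]
  = -(207/173)    [QR: 173 ≡ 1 mod 4, sign kept]
  = -(34/173)    [207 ≡ 34 mod 173]
  = (17/173)    [173 ≡ 5 mod 8 ⇒ (2/173) = -1]
  = (173/17)    [QR: 17 ≡ 1 mod 4, sign kept]
  = (3/17)    [173 ≡ 3 mod 17]
  = (17/3)    [QR: 17 ≡ 1 mod 4, sign kept]
  = (2/3)    [17 ≡ 2 mod 3]
  = -(1/3)    [3 ≡ 3 mod 8 ⇒ (2/3) = -1]
  = -1    [(1/3) = 1]

-1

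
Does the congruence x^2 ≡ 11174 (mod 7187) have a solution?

(11174/7187)
  = (3987/7187)    [11174 ≡ 3987 mod 7187]
  = -(7187/3987)    [QR: both ≡ 3 mod 4, sign flips]
  = -(3200/3987)    [7187 ≡ 3200 mod 3987]
  = (25/3987)    [3987 ≡ 3 mod 8 ⇒ (2/3987)^7 = -1]
  = (3987/25)    [QR: 25 ≡ 1 mod 4, sign kept]
  = (12/25)    [3987 ≡ 12 mod 25]
  = (3/25)    [25 ≡ 1 mod 8 ⇒ (2/25)^2 = +1]
  = (25/3)    [QR: 25 ≡ 1 mod 4, sign kept]
  = (1/3)    [25 ≡ 1 mod 3]
  = 1    [(1/3) = 1]
The Legendre symbol is 1, so x^2 ≡ 11174 (mod 7187) has solution.

yes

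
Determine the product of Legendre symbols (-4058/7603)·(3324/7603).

-1

By multiplicativity, (-4058·3324/7603) = (-4058/7603)·(3324/7603).
First factor (-4058/7603):
Reduce the numerator: -4058 ≡ 3545 (mod 7603), so (-4058/7603) = (3545/7603).
3545 ≡ 1 (mod 4), so quadratic reciprocity gives (3545/7603) = (7603/3545). Reduce: 7603 ≡ 513 (mod 3545). Now have (513/3545).
513 ≡ 1 (mod 4), so quadratic reciprocity gives (513/3545) = (3545/513). Reduce: 3545 ≡ 467 (mod 513). Now have (467/513).
513 ≡ 1 (mod 4), so quadratic reciprocity gives (467/513) = (513/467). Reduce: 513 ≡ 46 (mod 467). Now have (46/467).
Factor out 2: 46 = 2·23. Since 467 ≡ 3 (mod 8), (2/467) = -1. Now have -(23/467).
Both 23 ≡ 3 and 467 ≡ 3 (mod 4), so reciprocity gives (23/467) = -(467/23). Reduce: 467 ≡ 7 (mod 23). Now have (7/23).
Both 7 ≡ 3 and 23 ≡ 3 (mod 4), so reciprocity gives (7/23) = -(23/7). Reduce: 23 ≡ 2 (mod 7). Now have -(2/7).
Factor out 2: 2 = 2. Since 7 ≡ 7 (mod 8), (2/7) = +1. Now have -(1/7).
(1/7) = 1. Collecting the sign factors: -1.
Second factor (3324/7603):
Factor out 2: 3324 = 2^2·831. Since 7603 ≡ 3 (mod 8), (2/7603) = -1, and (2/7603)^2 = +1. Now have (831/7603).
Both 831 ≡ 3 and 7603 ≡ 3 (mod 4), so reciprocity gives (831/7603) = -(7603/831). Reduce: 7603 ≡ 124 (mod 831). Now have -(124/831).
Factor out 2: 124 = 2^2·31. Since 831 ≡ 7 (mod 8), (2/831) = +1, and (2/831)^2 = +1. Now have -(31/831).
Both 31 ≡ 3 and 831 ≡ 3 (mod 4), so reciprocity gives (31/831) = -(831/31). Reduce: 831 ≡ 25 (mod 31). Now have (25/31).
25 ≡ 1 (mod 4), so quadratic reciprocity gives (25/31) = (31/25). Reduce: 31 ≡ 6 (mod 25). Now have (6/25).
Factor out 2: 6 = 2·3. Since 25 ≡ 1 (mod 8), (2/25) = +1. Now have (3/25).
25 ≡ 1 (mod 4), so quadratic reciprocity gives (3/25) = (25/3). Reduce: 25 ≡ 1 (mod 3). Now have (1/3).
(1/3) = 1. Collecting the sign factors: 1.
Product: (-1)·(1) = -1.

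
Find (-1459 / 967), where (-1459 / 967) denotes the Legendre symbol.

-1

(-1459 / 967)
  = (475 / 967)    [-1459 ≡ 475 mod 967]
  = -(967 / 475)    [QR: both ≡ 3 mod 4, sign flips]
  = -(17 / 475)    [967 ≡ 17 mod 475]
  = -(475 / 17)    [QR: 17 ≡ 1 mod 4, sign kept]
  = -(16 / 17)    [475 ≡ 16 mod 17]
  = -(1 / 17)    [17 ≡ 1 mod 8 ⇒ (2 / 17)^4 = +1]
  = -1    [(1 / 17) = 1]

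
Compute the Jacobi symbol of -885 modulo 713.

Pull out -1: (-885/713) = (-1/713)·(885/713). Since 713 ≡ 1 (mod 4), (-1/713) = +1. Now have (885/713).
Reduce the numerator: 885 ≡ 172 (mod 713), so (885/713) = (172/713).
Factor out 2: 172 = 2^2·43. Since 713 ≡ 1 (mod 8), (2/713) = +1, and (2/713)^2 = +1. Now have (43/713).
713 ≡ 1 (mod 4), so quadratic reciprocity gives (43/713) = (713/43). Reduce: 713 ≡ 25 (mod 43). Now have (25/43).
25 ≡ 1 (mod 4), so quadratic reciprocity gives (25/43) = (43/25). Reduce: 43 ≡ 18 (mod 25). Now have (18/25).
Factor out 2: 18 = 2·9. Since 25 ≡ 1 (mod 8), (2/25) = +1. Now have (9/25).
9 ≡ 1 (mod 4), so quadratic reciprocity gives (9/25) = (25/9). Reduce: 25 ≡ 7 (mod 9). Now have (7/9).
9 ≡ 1 (mod 4), so quadratic reciprocity gives (7/9) = (9/7). Reduce: 9 ≡ 2 (mod 7). Now have (2/7).
Factor out 2: 2 = 2. Since 7 ≡ 7 (mod 8), (2/7) = +1. Now have (1/7).
(1/7) = 1. Collecting the sign factors: 1.

1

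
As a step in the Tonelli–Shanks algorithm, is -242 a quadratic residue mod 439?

no

(-242|439)
  = (197|439)    [-242 ≡ 197 mod 439]
  = (439|197)    [QR: 197 ≡ 1 mod 4, sign kept]
  = (45|197)    [439 ≡ 45 mod 197]
  = (197|45)    [QR: 45 ≡ 1 mod 4, sign kept]
  = (17|45)    [197 ≡ 17 mod 45]
  = (45|17)    [QR: 17 ≡ 1 mod 4, sign kept]
  = (11|17)    [45 ≡ 11 mod 17]
  = (17|11)    [QR: 17 ≡ 1 mod 4, sign kept]
  = (6|11)    [17 ≡ 6 mod 11]
  = -(3|11)    [11 ≡ 3 mod 8 ⇒ (2|11) = -1]
  = (11|3)    [QR: both ≡ 3 mod 4, sign flips]
  = (2|3)    [11 ≡ 2 mod 3]
  = -(1|3)    [3 ≡ 3 mod 8 ⇒ (2|3) = -1]
  = -1    [(1|3) = 1]
(-242|439) = -1, and 439 is prime, so -242 is not a quadratic residue mod 439.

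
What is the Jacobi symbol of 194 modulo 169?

Reduce the numerator: 194 ≡ 25 (mod 169), so (194|169) = (25|169).
25 ≡ 1 (mod 4), so quadratic reciprocity gives (25|169) = (169|25). Reduce: 169 ≡ 19 (mod 25). Now have (19|25).
25 ≡ 1 (mod 4), so quadratic reciprocity gives (19|25) = (25|19). Reduce: 25 ≡ 6 (mod 19). Now have (6|19).
Factor out 2: 6 = 2·3. Since 19 ≡ 3 (mod 8), (2|19) = -1. Now have -(3|19).
Both 3 ≡ 3 and 19 ≡ 3 (mod 4), so reciprocity gives (3|19) = -(19|3). Reduce: 19 ≡ 1 (mod 3). Now have (1|3).
(1|3) = 1. Collecting the sign factors: 1.

1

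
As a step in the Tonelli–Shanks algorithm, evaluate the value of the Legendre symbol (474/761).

-1

Factor out 2: 474 = 2·237. Since 761 ≡ 1 (mod 8), (2/761) = +1. Now have (237/761).
237 ≡ 1 (mod 4), so quadratic reciprocity gives (237/761) = (761/237). Reduce: 761 ≡ 50 (mod 237). Now have (50/237).
Factor out 2: 50 = 2·25. Since 237 ≡ 5 (mod 8), (2/237) = -1. Now have -(25/237).
25 ≡ 1 (mod 4), so quadratic reciprocity gives (25/237) = (237/25). Reduce: 237 ≡ 12 (mod 25). Now have -(12/25).
Factor out 2: 12 = 2^2·3. Since 25 ≡ 1 (mod 8), (2/25) = +1, and (2/25)^2 = +1. Now have -(3/25).
25 ≡ 1 (mod 4), so quadratic reciprocity gives (3/25) = (25/3). Reduce: 25 ≡ 1 (mod 3). Now have -(1/3).
(1/3) = 1. Collecting the sign factors: -1.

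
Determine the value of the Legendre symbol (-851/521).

-1

Pull out -1: (-851/521) = (-1/521)·(851/521). Since 521 ≡ 1 (mod 4), (-1/521) = +1. Now have (851/521).
Reduce the numerator: 851 ≡ 330 (mod 521), so (851/521) = (330/521).
Factor out 2: 330 = 2·165. Since 521 ≡ 1 (mod 8), (2/521) = +1. Now have (165/521).
165 ≡ 1 (mod 4), so quadratic reciprocity gives (165/521) = (521/165). Reduce: 521 ≡ 26 (mod 165). Now have (26/165).
Factor out 2: 26 = 2·13. Since 165 ≡ 5 (mod 8), (2/165) = -1. Now have -(13/165).
13 ≡ 1 (mod 4), so quadratic reciprocity gives (13/165) = (165/13). Reduce: 165 ≡ 9 (mod 13). Now have -(9/13).
9 ≡ 1 (mod 4), so quadratic reciprocity gives (9/13) = (13/9). Reduce: 13 ≡ 4 (mod 9). Now have -(4/9).
Factor out 2: 4 = 2^2. Since 9 ≡ 1 (mod 8), (2/9) = +1, and (2/9)^2 = +1. Now have -(1/9).
(1/9) = 1. Collecting the sign factors: -1.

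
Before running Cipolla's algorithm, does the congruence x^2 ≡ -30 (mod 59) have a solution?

Reduce the numerator: -30 ≡ 29 (mod 59), so (-30/59) = (29/59).
29 ≡ 1 (mod 4), so quadratic reciprocity gives (29/59) = (59/29). Reduce: 59 ≡ 1 (mod 29). Now have (1/29).
(1/29) = 1. Collecting the sign factors: 1.
(-30/59) = 1, and 59 is prime, so -30 is a quadratic residue mod 59.

yes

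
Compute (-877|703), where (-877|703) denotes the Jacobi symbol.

Reduce the numerator: -877 ≡ 529 (mod 703), so (-877|703) = (529|703).
529 ≡ 1 (mod 4), so quadratic reciprocity gives (529|703) = (703|529). Reduce: 703 ≡ 174 (mod 529). Now have (174|529).
Factor out 2: 174 = 2·87. Since 529 ≡ 1 (mod 8), (2|529) = +1. Now have (87|529).
529 ≡ 1 (mod 4), so quadratic reciprocity gives (87|529) = (529|87). Reduce: 529 ≡ 7 (mod 87). Now have (7|87).
Both 7 ≡ 3 and 87 ≡ 3 (mod 4), so reciprocity gives (7|87) = -(87|7). Reduce: 87 ≡ 3 (mod 7). Now have -(3|7).
Both 3 ≡ 3 and 7 ≡ 3 (mod 4), so reciprocity gives (3|7) = -(7|3). Reduce: 7 ≡ 1 (mod 3). Now have (1|3).
(1|3) = 1. Collecting the sign factors: 1.

1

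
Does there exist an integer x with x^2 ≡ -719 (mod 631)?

Reduce the numerator: -719 ≡ 543 (mod 631), so (-719/631) = (543/631).
Both 543 ≡ 3 and 631 ≡ 3 (mod 4), so reciprocity gives (543/631) = -(631/543). Reduce: 631 ≡ 88 (mod 543). Now have -(88/543).
Factor out 2: 88 = 2^3·11. Since 543 ≡ 7 (mod 8), (2/543) = +1, and (2/543)^3 = +1. Now have -(11/543).
Both 11 ≡ 3 and 543 ≡ 3 (mod 4), so reciprocity gives (11/543) = -(543/11). Reduce: 543 ≡ 4 (mod 11). Now have (4/11).
Factor out 2: 4 = 2^2. Since 11 ≡ 3 (mod 8), (2/11) = -1, and (2/11)^2 = +1. Now have (1/11).
(1/11) = 1. Collecting the sign factors: 1.
The Legendre symbol is 1, so x^2 ≡ -719 (mod 631) has solution.

yes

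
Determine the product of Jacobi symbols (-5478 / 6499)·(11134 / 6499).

By multiplicativity, (-5478·11134 / 6499) = (-5478 / 6499)·(11134 / 6499).
First factor (-5478 / 6499):
Pull out -1: (-5478 / 6499) = (-1 / 6499)·(5478 / 6499). Since 6499 ≡ 3 (mod 4), (-1 / 6499) = -1. Now have -(5478 / 6499).
Factor out 2: 5478 = 2·2739. Since 6499 ≡ 3 (mod 8), (2 / 6499) = -1. Now have (2739 / 6499).
Both 2739 ≡ 3 and 6499 ≡ 3 (mod 4), so reciprocity gives (2739 / 6499) = -(6499 / 2739). Reduce: 6499 ≡ 1021 (mod 2739). Now have -(1021 / 2739).
1021 ≡ 1 (mod 4), so quadratic reciprocity gives (1021 / 2739) = (2739 / 1021). Reduce: 2739 ≡ 697 (mod 1021). Now have -(697 / 1021).
697 ≡ 1 (mod 4), so quadratic reciprocity gives (697 / 1021) = (1021 / 697). Reduce: 1021 ≡ 324 (mod 697). Now have -(324 / 697).
Factor out 2: 324 = 2^2·81. Since 697 ≡ 1 (mod 8), (2 / 697) = +1, and (2 / 697)^2 = +1. Now have -(81 / 697).
81 ≡ 1 (mod 4), so quadratic reciprocity gives (81 / 697) = (697 / 81). Reduce: 697 ≡ 49 (mod 81). Now have -(49 / 81).
49 ≡ 1 (mod 4), so quadratic reciprocity gives (49 / 81) = (81 / 49). Reduce: 81 ≡ 32 (mod 49). Now have -(32 / 49).
Factor out 2: 32 = 2^5. Since 49 ≡ 1 (mod 8), (2 / 49) = +1, and (2 / 49)^5 = +1. Now have -(1 / 49).
(1 / 49) = 1. Collecting the sign factors: -1.
Second factor (11134 / 6499):
Reduce the numerator: 11134 ≡ 4635 (mod 6499), so (11134 / 6499) = (4635 / 6499).
Both 4635 ≡ 3 and 6499 ≡ 3 (mod 4), so reciprocity gives (4635 / 6499) = -(6499 / 4635). Reduce: 6499 ≡ 1864 (mod 4635). Now have -(1864 / 4635).
Factor out 2: 1864 = 2^3·233. Since 4635 ≡ 3 (mod 8), (2 / 4635) = -1, and (2 / 4635)^3 = -1. Now have (233 / 4635).
233 ≡ 1 (mod 4), so quadratic reciprocity gives (233 / 4635) = (4635 / 233). Reduce: 4635 ≡ 208 (mod 233). Now have (208 / 233).
Factor out 2: 208 = 2^4·13. Since 233 ≡ 1 (mod 8), (2 / 233) = +1, and (2 / 233)^4 = +1. Now have (13 / 233).
13 ≡ 1 (mod 4), so quadratic reciprocity gives (13 / 233) = (233 / 13). Reduce: 233 ≡ 12 (mod 13). Now have (12 / 13).
Factor out 2: 12 = 2^2·3. Since 13 ≡ 5 (mod 8), (2 / 13) = -1, and (2 / 13)^2 = +1. Now have (3 / 13).
13 ≡ 1 (mod 4), so quadratic reciprocity gives (3 / 13) = (13 / 3). Reduce: 13 ≡ 1 (mod 3). Now have (1 / 3).
(1 / 3) = 1. Collecting the sign factors: 1.
Product: (-1)·(1) = -1.

-1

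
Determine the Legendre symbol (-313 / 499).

(-313 / 499)
  = -(313 / 499)    [499 ≡ 3 mod 4 ⇒ (-1 / 499) = -1]
  = -(499 / 313)    [QR: 313 ≡ 1 mod 4, sign kept]
  = -(186 / 313)    [499 ≡ 186 mod 313]
  = -(93 / 313)    [313 ≡ 1 mod 8 ⇒ (2 / 313) = +1]
  = -(313 / 93)    [QR: 93 ≡ 1 mod 4, sign kept]
  = -(34 / 93)    [313 ≡ 34 mod 93]
  = (17 / 93)    [93 ≡ 5 mod 8 ⇒ (2 / 93) = -1]
  = (93 / 17)    [QR: 17 ≡ 1 mod 4, sign kept]
  = (8 / 17)    [93 ≡ 8 mod 17]
  = (1 / 17)    [17 ≡ 1 mod 8 ⇒ (2 / 17)^3 = +1]
  = 1    [(1 / 17) = 1]

1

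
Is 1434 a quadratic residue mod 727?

(1434|727)
  = (707|727)    [1434 ≡ 707 mod 727]
  = -(727|707)    [QR: both ≡ 3 mod 4, sign flips]
  = -(20|707)    [727 ≡ 20 mod 707]
  = -(5|707)    [707 ≡ 3 mod 8 ⇒ (2|707)^2 = +1]
  = -(707|5)    [QR: 5 ≡ 1 mod 4, sign kept]
  = -(2|5)    [707 ≡ 2 mod 5]
  = (1|5)    [5 ≡ 5 mod 8 ⇒ (2|5) = -1]
  = 1    [(1|5) = 1]
The Legendre symbol is 1, so x^2 ≡ 1434 (mod 727) has solution.

yes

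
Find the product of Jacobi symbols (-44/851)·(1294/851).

By multiplicativity, (-44·1294/851) = (-44/851)·(1294/851).
First factor (-44/851):
Pull out -1: (-44/851) = (-1/851)·(44/851). Since 851 ≡ 3 (mod 4), (-1/851) = -1. Now have -(44/851).
Factor out 2: 44 = 2^2·11. Since 851 ≡ 3 (mod 8), (2/851) = -1, and (2/851)^2 = +1. Now have -(11/851).
Both 11 ≡ 3 and 851 ≡ 3 (mod 4), so reciprocity gives (11/851) = -(851/11). Reduce: 851 ≡ 4 (mod 11). Now have (4/11).
Factor out 2: 4 = 2^2. Since 11 ≡ 3 (mod 8), (2/11) = -1, and (2/11)^2 = +1. Now have (1/11).
(1/11) = 1. Collecting the sign factors: 1.
Second factor (1294/851):
Reduce the numerator: 1294 ≡ 443 (mod 851), so (1294/851) = (443/851).
Both 443 ≡ 3 and 851 ≡ 3 (mod 4), so reciprocity gives (443/851) = -(851/443). Reduce: 851 ≡ 408 (mod 443). Now have -(408/443).
Factor out 2: 408 = 2^3·51. Since 443 ≡ 3 (mod 8), (2/443) = -1, and (2/443)^3 = -1. Now have (51/443).
Both 51 ≡ 3 and 443 ≡ 3 (mod 4), so reciprocity gives (51/443) = -(443/51). Reduce: 443 ≡ 35 (mod 51). Now have -(35/51).
Both 35 ≡ 3 and 51 ≡ 3 (mod 4), so reciprocity gives (35/51) = -(51/35). Reduce: 51 ≡ 16 (mod 35). Now have (16/35).
Factor out 2: 16 = 2^4. Since 35 ≡ 3 (mod 8), (2/35) = -1, and (2/35)^4 = +1. Now have (1/35).
(1/35) = 1. Collecting the sign factors: 1.
Product: (1)·(1) = 1.

1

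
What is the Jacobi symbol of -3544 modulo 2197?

-1

Pull out -1: (-3544|2197) = (-1|2197)·(3544|2197). Since 2197 ≡ 1 (mod 4), (-1|2197) = +1. Now have (3544|2197).
Reduce the numerator: 3544 ≡ 1347 (mod 2197), so (3544|2197) = (1347|2197).
2197 ≡ 1 (mod 4), so quadratic reciprocity gives (1347|2197) = (2197|1347). Reduce: 2197 ≡ 850 (mod 1347). Now have (850|1347).
Factor out 2: 850 = 2·425. Since 1347 ≡ 3 (mod 8), (2|1347) = -1. Now have -(425|1347).
425 ≡ 1 (mod 4), so quadratic reciprocity gives (425|1347) = (1347|425). Reduce: 1347 ≡ 72 (mod 425). Now have -(72|425).
Factor out 2: 72 = 2^3·9. Since 425 ≡ 1 (mod 8), (2|425) = +1, and (2|425)^3 = +1. Now have -(9|425).
9 ≡ 1 (mod 4), so quadratic reciprocity gives (9|425) = (425|9). Reduce: 425 ≡ 2 (mod 9). Now have -(2|9).
Factor out 2: 2 = 2. Since 9 ≡ 1 (mod 8), (2|9) = +1. Now have -(1|9).
(1|9) = 1. Collecting the sign factors: -1.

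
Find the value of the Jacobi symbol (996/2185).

1

Factor out 2: 996 = 2^2·249. Since 2185 ≡ 1 (mod 8), (2/2185) = +1, and (2/2185)^2 = +1. Now have (249/2185).
249 ≡ 1 (mod 4), so quadratic reciprocity gives (249/2185) = (2185/249). Reduce: 2185 ≡ 193 (mod 249). Now have (193/249).
193 ≡ 1 (mod 4), so quadratic reciprocity gives (193/249) = (249/193). Reduce: 249 ≡ 56 (mod 193). Now have (56/193).
Factor out 2: 56 = 2^3·7. Since 193 ≡ 1 (mod 8), (2/193) = +1, and (2/193)^3 = +1. Now have (7/193).
193 ≡ 1 (mod 4), so quadratic reciprocity gives (7/193) = (193/7). Reduce: 193 ≡ 4 (mod 7). Now have (4/7).
Factor out 2: 4 = 2^2. Since 7 ≡ 7 (mod 8), (2/7) = +1, and (2/7)^2 = +1. Now have (1/7).
(1/7) = 1. Collecting the sign factors: 1.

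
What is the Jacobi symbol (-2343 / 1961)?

1

(-2343 / 1961)
  = (2343 / 1961)    [1961 ≡ 1 mod 4 ⇒ (-1 / 1961) = +1]
  = (382 / 1961)    [2343 ≡ 382 mod 1961]
  = (191 / 1961)    [1961 ≡ 1 mod 8 ⇒ (2 / 1961) = +1]
  = (1961 / 191)    [QR: 1961 ≡ 1 mod 4, sign kept]
  = (51 / 191)    [1961 ≡ 51 mod 191]
  = -(191 / 51)    [QR: both ≡ 3 mod 4, sign flips]
  = -(38 / 51)    [191 ≡ 38 mod 51]
  = (19 / 51)    [51 ≡ 3 mod 8 ⇒ (2 / 51) = -1]
  = -(51 / 19)    [QR: both ≡ 3 mod 4, sign flips]
  = -(13 / 19)    [51 ≡ 13 mod 19]
  = -(19 / 13)    [QR: 13 ≡ 1 mod 4, sign kept]
  = -(6 / 13)    [19 ≡ 6 mod 13]
  = (3 / 13)    [13 ≡ 5 mod 8 ⇒ (2 / 13) = -1]
  = (13 / 3)    [QR: 13 ≡ 1 mod 4, sign kept]
  = (1 / 3)    [13 ≡ 1 mod 3]
  = 1    [(1 / 3) = 1]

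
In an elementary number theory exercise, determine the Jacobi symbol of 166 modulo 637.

1

(166/637)
  = -(83/637)    [637 ≡ 5 mod 8 ⇒ (2/637) = -1]
  = -(637/83)    [QR: 637 ≡ 1 mod 4, sign kept]
  = -(56/83)    [637 ≡ 56 mod 83]
  = (7/83)    [83 ≡ 3 mod 8 ⇒ (2/83)^3 = -1]
  = -(83/7)    [QR: both ≡ 3 mod 4, sign flips]
  = -(6/7)    [83 ≡ 6 mod 7]
  = -(3/7)    [7 ≡ 7 mod 8 ⇒ (2/7) = +1]
  = (7/3)    [QR: both ≡ 3 mod 4, sign flips]
  = (1/3)    [7 ≡ 1 mod 3]
  = 1    [(1/3) = 1]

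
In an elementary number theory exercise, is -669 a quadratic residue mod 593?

(-669|593)
  = (517|593)    [-669 ≡ 517 mod 593]
  = (593|517)    [QR: 517 ≡ 1 mod 4, sign kept]
  = (76|517)    [593 ≡ 76 mod 517]
  = (19|517)    [517 ≡ 5 mod 8 ⇒ (2|517)^2 = +1]
  = (517|19)    [QR: 517 ≡ 1 mod 4, sign kept]
  = (4|19)    [517 ≡ 4 mod 19]
  = (1|19)    [19 ≡ 3 mod 8 ⇒ (2|19)^2 = +1]
  = 1    [(1|19) = 1]
The Legendre symbol is 1, so x^2 ≡ -669 (mod 593) has solution.

yes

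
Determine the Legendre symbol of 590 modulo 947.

-1

Factor out 2: 590 = 2·295. Since 947 ≡ 3 (mod 8), (2 / 947) = -1. Now have -(295 / 947).
Both 295 ≡ 3 and 947 ≡ 3 (mod 4), so reciprocity gives (295 / 947) = -(947 / 295). Reduce: 947 ≡ 62 (mod 295). Now have (62 / 295).
Factor out 2: 62 = 2·31. Since 295 ≡ 7 (mod 8), (2 / 295) = +1. Now have (31 / 295).
Both 31 ≡ 3 and 295 ≡ 3 (mod 4), so reciprocity gives (31 / 295) = -(295 / 31). Reduce: 295 ≡ 16 (mod 31). Now have -(16 / 31).
Factor out 2: 16 = 2^4. Since 31 ≡ 7 (mod 8), (2 / 31) = +1, and (2 / 31)^4 = +1. Now have -(1 / 31).
(1 / 31) = 1. Collecting the sign factors: -1.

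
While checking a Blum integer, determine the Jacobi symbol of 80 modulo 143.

(80/143)
  = (5/143)    [143 ≡ 7 mod 8 ⇒ (2/143)^4 = +1]
  = (143/5)    [QR: 5 ≡ 1 mod 4, sign kept]
  = (3/5)    [143 ≡ 3 mod 5]
  = (5/3)    [QR: 5 ≡ 1 mod 4, sign kept]
  = (2/3)    [5 ≡ 2 mod 3]
  = -(1/3)    [3 ≡ 3 mod 8 ⇒ (2/3) = -1]
  = -1    [(1/3) = 1]

-1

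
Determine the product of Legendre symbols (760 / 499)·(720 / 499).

By multiplicativity, (760·720 / 499) = (760 / 499)·(720 / 499).
First factor (760 / 499):
(760 / 499)
  = (261 / 499)    [760 ≡ 261 mod 499]
  = (499 / 261)    [QR: 261 ≡ 1 mod 4, sign kept]
  = (238 / 261)    [499 ≡ 238 mod 261]
  = -(119 / 261)    [261 ≡ 5 mod 8 ⇒ (2 / 261) = -1]
  = -(261 / 119)    [QR: 261 ≡ 1 mod 4, sign kept]
  = -(23 / 119)    [261 ≡ 23 mod 119]
  = (119 / 23)    [QR: both ≡ 3 mod 4, sign flips]
  = (4 / 23)    [119 ≡ 4 mod 23]
  = (1 / 23)    [23 ≡ 7 mod 8 ⇒ (2 / 23)^2 = +1]
  = 1    [(1 / 23) = 1]
Second factor (720 / 499):
(720 / 499)
  = (221 / 499)    [720 ≡ 221 mod 499]
  = (499 / 221)    [QR: 221 ≡ 1 mod 4, sign kept]
  = (57 / 221)    [499 ≡ 57 mod 221]
  = (221 / 57)    [QR: 57 ≡ 1 mod 4, sign kept]
  = (50 / 57)    [221 ≡ 50 mod 57]
  = (25 / 57)    [57 ≡ 1 mod 8 ⇒ (2 / 57) = +1]
  = (57 / 25)    [QR: 25 ≡ 1 mod 4, sign kept]
  = (7 / 25)    [57 ≡ 7 mod 25]
  = (25 / 7)    [QR: 25 ≡ 1 mod 4, sign kept]
  = (4 / 7)    [25 ≡ 4 mod 7]
  = (1 / 7)    [7 ≡ 7 mod 8 ⇒ (2 / 7)^2 = +1]
  = 1    [(1 / 7) = 1]
Product: (1)·(1) = 1.

1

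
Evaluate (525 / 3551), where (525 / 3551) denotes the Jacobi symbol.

(525 / 3551)
  = (3551 / 525)    [QR: 525 ≡ 1 mod 4, sign kept]
  = (401 / 525)    [3551 ≡ 401 mod 525]
  = (525 / 401)    [QR: 401 ≡ 1 mod 4, sign kept]
  = (124 / 401)    [525 ≡ 124 mod 401]
  = (31 / 401)    [401 ≡ 1 mod 8 ⇒ (2 / 401)^2 = +1]
  = (401 / 31)    [QR: 401 ≡ 1 mod 4, sign kept]
  = (29 / 31)    [401 ≡ 29 mod 31]
  = (31 / 29)    [QR: 29 ≡ 1 mod 4, sign kept]
  = (2 / 29)    [31 ≡ 2 mod 29]
  = -(1 / 29)    [29 ≡ 5 mod 8 ⇒ (2 / 29) = -1]
  = -1    [(1 / 29) = 1]

-1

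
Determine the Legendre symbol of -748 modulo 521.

Reduce the numerator: -748 ≡ 294 (mod 521), so (-748 / 521) = (294 / 521).
Factor out 2: 294 = 2·147. Since 521 ≡ 1 (mod 8), (2 / 521) = +1. Now have (147 / 521).
521 ≡ 1 (mod 4), so quadratic reciprocity gives (147 / 521) = (521 / 147). Reduce: 521 ≡ 80 (mod 147). Now have (80 / 147).
Factor out 2: 80 = 2^4·5. Since 147 ≡ 3 (mod 8), (2 / 147) = -1, and (2 / 147)^4 = +1. Now have (5 / 147).
5 ≡ 1 (mod 4), so quadratic reciprocity gives (5 / 147) = (147 / 5). Reduce: 147 ≡ 2 (mod 5). Now have (2 / 5).
Factor out 2: 2 = 2. Since 5 ≡ 5 (mod 8), (2 / 5) = -1. Now have -(1 / 5).
(1 / 5) = 1. Collecting the sign factors: -1.

-1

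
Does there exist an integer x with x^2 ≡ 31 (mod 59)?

no

Both 31 ≡ 3 and 59 ≡ 3 (mod 4), so reciprocity gives (31/59) = -(59/31). Reduce: 59 ≡ 28 (mod 31). Now have -(28/31).
Factor out 2: 28 = 2^2·7. Since 31 ≡ 7 (mod 8), (2/31) = +1, and (2/31)^2 = +1. Now have -(7/31).
Both 7 ≡ 3 and 31 ≡ 3 (mod 4), so reciprocity gives (7/31) = -(31/7). Reduce: 31 ≡ 3 (mod 7). Now have (3/7).
Both 3 ≡ 3 and 7 ≡ 3 (mod 4), so reciprocity gives (3/7) = -(7/3). Reduce: 7 ≡ 1 (mod 3). Now have -(1/3).
(1/3) = 1. Collecting the sign factors: -1.
The Legendre symbol is -1, so x^2 ≡ 31 (mod 59) has no solution.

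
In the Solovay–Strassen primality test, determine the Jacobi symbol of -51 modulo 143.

1

Pull out -1: (-51|143) = (-1|143)·(51|143). Since 143 ≡ 3 (mod 4), (-1|143) = -1. Now have -(51|143).
Both 51 ≡ 3 and 143 ≡ 3 (mod 4), so reciprocity gives (51|143) = -(143|51). Reduce: 143 ≡ 41 (mod 51). Now have (41|51).
41 ≡ 1 (mod 4), so quadratic reciprocity gives (41|51) = (51|41). Reduce: 51 ≡ 10 (mod 41). Now have (10|41).
Factor out 2: 10 = 2·5. Since 41 ≡ 1 (mod 8), (2|41) = +1. Now have (5|41).
5 ≡ 1 (mod 4), so quadratic reciprocity gives (5|41) = (41|5). Reduce: 41 ≡ 1 (mod 5). Now have (1|5).
(1|5) = 1. Collecting the sign factors: 1.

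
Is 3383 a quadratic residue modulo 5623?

Both 3383 ≡ 3 and 5623 ≡ 3 (mod 4), so reciprocity gives (3383/5623) = -(5623/3383). Reduce: 5623 ≡ 2240 (mod 3383). Now have -(2240/3383).
Factor out 2: 2240 = 2^6·35. Since 3383 ≡ 7 (mod 8), (2/3383) = +1, and (2/3383)^6 = +1. Now have -(35/3383).
Both 35 ≡ 3 and 3383 ≡ 3 (mod 4), so reciprocity gives (35/3383) = -(3383/35). Reduce: 3383 ≡ 23 (mod 35). Now have (23/35).
Both 23 ≡ 3 and 35 ≡ 3 (mod 4), so reciprocity gives (23/35) = -(35/23). Reduce: 35 ≡ 12 (mod 23). Now have -(12/23).
Factor out 2: 12 = 2^2·3. Since 23 ≡ 7 (mod 8), (2/23) = +1, and (2/23)^2 = +1. Now have -(3/23).
Both 3 ≡ 3 and 23 ≡ 3 (mod 4), so reciprocity gives (3/23) = -(23/3). Reduce: 23 ≡ 2 (mod 3). Now have (2/3).
Factor out 2: 2 = 2. Since 3 ≡ 3 (mod 8), (2/3) = -1. Now have -(1/3).
(1/3) = 1. Collecting the sign factors: -1.
The Legendre symbol is -1, so x^2 ≡ 3383 (mod 5623) has no solution.

no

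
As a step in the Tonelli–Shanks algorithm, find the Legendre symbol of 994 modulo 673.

Reduce the numerator: 994 ≡ 321 (mod 673), so (994|673) = (321|673).
321 ≡ 1 (mod 4), so quadratic reciprocity gives (321|673) = (673|321). Reduce: 673 ≡ 31 (mod 321). Now have (31|321).
321 ≡ 1 (mod 4), so quadratic reciprocity gives (31|321) = (321|31). Reduce: 321 ≡ 11 (mod 31). Now have (11|31).
Both 11 ≡ 3 and 31 ≡ 3 (mod 4), so reciprocity gives (11|31) = -(31|11). Reduce: 31 ≡ 9 (mod 11). Now have -(9|11).
9 ≡ 1 (mod 4), so quadratic reciprocity gives (9|11) = (11|9). Reduce: 11 ≡ 2 (mod 9). Now have -(2|9).
Factor out 2: 2 = 2. Since 9 ≡ 1 (mod 8), (2|9) = +1. Now have -(1|9).
(1|9) = 1. Collecting the sign factors: -1.

-1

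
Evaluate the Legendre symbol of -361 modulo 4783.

-1

(-361/4783)
  = (4422/4783)    [-361 ≡ 4422 mod 4783]
  = (2211/4783)    [4783 ≡ 7 mod 8 ⇒ (2/4783) = +1]
  = -(4783/2211)    [QR: both ≡ 3 mod 4, sign flips]
  = -(361/2211)    [4783 ≡ 361 mod 2211]
  = -(2211/361)    [QR: 361 ≡ 1 mod 4, sign kept]
  = -(45/361)    [2211 ≡ 45 mod 361]
  = -(361/45)    [QR: 45 ≡ 1 mod 4, sign kept]
  = -(1/45)    [361 ≡ 1 mod 45]
  = -1    [(1/45) = 1]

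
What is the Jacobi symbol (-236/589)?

-1

Pull out -1: (-236/589) = (-1/589)·(236/589). Since 589 ≡ 1 (mod 4), (-1/589) = +1. Now have (236/589).
Factor out 2: 236 = 2^2·59. Since 589 ≡ 5 (mod 8), (2/589) = -1, and (2/589)^2 = +1. Now have (59/589).
589 ≡ 1 (mod 4), so quadratic reciprocity gives (59/589) = (589/59). Reduce: 589 ≡ 58 (mod 59). Now have (58/59).
Factor out 2: 58 = 2·29. Since 59 ≡ 3 (mod 8), (2/59) = -1. Now have -(29/59).
29 ≡ 1 (mod 4), so quadratic reciprocity gives (29/59) = (59/29). Reduce: 59 ≡ 1 (mod 29). Now have -(1/29).
(1/29) = 1. Collecting the sign factors: -1.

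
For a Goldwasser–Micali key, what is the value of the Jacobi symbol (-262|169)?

1

(-262|169)
  = (76|169)    [-262 ≡ 76 mod 169]
  = (19|169)    [169 ≡ 1 mod 8 ⇒ (2|169)^2 = +1]
  = (169|19)    [QR: 169 ≡ 1 mod 4, sign kept]
  = (17|19)    [169 ≡ 17 mod 19]
  = (19|17)    [QR: 17 ≡ 1 mod 4, sign kept]
  = (2|17)    [19 ≡ 2 mod 17]
  = (1|17)    [17 ≡ 1 mod 8 ⇒ (2|17) = +1]
  = 1    [(1|17) = 1]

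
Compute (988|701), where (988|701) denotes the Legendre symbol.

(988|701)
  = (287|701)    [988 ≡ 287 mod 701]
  = (701|287)    [QR: 701 ≡ 1 mod 4, sign kept]
  = (127|287)    [701 ≡ 127 mod 287]
  = -(287|127)    [QR: both ≡ 3 mod 4, sign flips]
  = -(33|127)    [287 ≡ 33 mod 127]
  = -(127|33)    [QR: 33 ≡ 1 mod 4, sign kept]
  = -(28|33)    [127 ≡ 28 mod 33]
  = -(7|33)    [33 ≡ 1 mod 8 ⇒ (2|33)^2 = +1]
  = -(33|7)    [QR: 33 ≡ 1 mod 4, sign kept]
  = -(5|7)    [33 ≡ 5 mod 7]
  = -(7|5)    [QR: 5 ≡ 1 mod 4, sign kept]
  = -(2|5)    [7 ≡ 2 mod 5]
  = (1|5)    [5 ≡ 5 mod 8 ⇒ (2|5) = -1]
  = 1    [(1|5) = 1]

1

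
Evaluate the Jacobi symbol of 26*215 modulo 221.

By multiplicativity, (26·215 / 221) = (26 / 221)·(215 / 221).
First factor (26 / 221):
(26 / 221)
  = -(13 / 221)    [221 ≡ 5 mod 8 ⇒ (2 / 221) = -1]
  = -(221 / 13)    [QR: 13 ≡ 1 mod 4, sign kept]
  = -(0 / 13)    [221 ≡ 0 mod 13]
  = 0    [numerator 0, gcd > 1]
Second factor (215 / 221):
(215 / 221)
  = (221 / 215)    [QR: 221 ≡ 1 mod 4, sign kept]
  = (6 / 215)    [221 ≡ 6 mod 215]
  = (3 / 215)    [215 ≡ 7 mod 8 ⇒ (2 / 215) = +1]
  = -(215 / 3)    [QR: both ≡ 3 mod 4, sign flips]
  = -(2 / 3)    [215 ≡ 2 mod 3]
  = (1 / 3)    [3 ≡ 3 mod 8 ⇒ (2 / 3) = -1]
  = 1    [(1 / 3) = 1]
Product: (0)·(1) = 0.

0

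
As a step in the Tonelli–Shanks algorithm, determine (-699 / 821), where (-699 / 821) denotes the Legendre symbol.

(-699 / 821)
  = (122 / 821)    [-699 ≡ 122 mod 821]
  = -(61 / 821)    [821 ≡ 5 mod 8 ⇒ (2 / 821) = -1]
  = -(821 / 61)    [QR: 61 ≡ 1 mod 4, sign kept]
  = -(28 / 61)    [821 ≡ 28 mod 61]
  = -(7 / 61)    [61 ≡ 5 mod 8 ⇒ (2 / 61)^2 = +1]
  = -(61 / 7)    [QR: 61 ≡ 1 mod 4, sign kept]
  = -(5 / 7)    [61 ≡ 5 mod 7]
  = -(7 / 5)    [QR: 5 ≡ 1 mod 4, sign kept]
  = -(2 / 5)    [7 ≡ 2 mod 5]
  = (1 / 5)    [5 ≡ 5 mod 8 ⇒ (2 / 5) = -1]
  = 1    [(1 / 5) = 1]

1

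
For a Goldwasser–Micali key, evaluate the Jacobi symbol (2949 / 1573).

(2949 / 1573)
  = (1376 / 1573)    [2949 ≡ 1376 mod 1573]
  = -(43 / 1573)    [1573 ≡ 5 mod 8 ⇒ (2 / 1573)^5 = -1]
  = -(1573 / 43)    [QR: 1573 ≡ 1 mod 4, sign kept]
  = -(25 / 43)    [1573 ≡ 25 mod 43]
  = -(43 / 25)    [QR: 25 ≡ 1 mod 4, sign kept]
  = -(18 / 25)    [43 ≡ 18 mod 25]
  = -(9 / 25)    [25 ≡ 1 mod 8 ⇒ (2 / 25) = +1]
  = -(25 / 9)    [QR: 9 ≡ 1 mod 4, sign kept]
  = -(7 / 9)    [25 ≡ 7 mod 9]
  = -(9 / 7)    [QR: 9 ≡ 1 mod 4, sign kept]
  = -(2 / 7)    [9 ≡ 2 mod 7]
  = -(1 / 7)    [7 ≡ 7 mod 8 ⇒ (2 / 7) = +1]
  = -1    [(1 / 7) = 1]

-1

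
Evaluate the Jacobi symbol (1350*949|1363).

-1

By multiplicativity, (1350·949|1363) = (1350|1363)·(949|1363).
First factor (1350|1363):
(1350|1363)
  = -(675|1363)    [1363 ≡ 3 mod 8 ⇒ (2|1363) = -1]
  = (1363|675)    [QR: both ≡ 3 mod 4, sign flips]
  = (13|675)    [1363 ≡ 13 mod 675]
  = (675|13)    [QR: 13 ≡ 1 mod 4, sign kept]
  = (12|13)    [675 ≡ 12 mod 13]
  = (3|13)    [13 ≡ 5 mod 8 ⇒ (2|13)^2 = +1]
  = (13|3)    [QR: 13 ≡ 1 mod 4, sign kept]
  = (1|3)    [13 ≡ 1 mod 3]
  = 1    [(1|3) = 1]
Second factor (949|1363):
(949|1363)
  = (1363|949)    [QR: 949 ≡ 1 mod 4, sign kept]
  = (414|949)    [1363 ≡ 414 mod 949]
  = -(207|949)    [949 ≡ 5 mod 8 ⇒ (2|949) = -1]
  = -(949|207)    [QR: 949 ≡ 1 mod 4, sign kept]
  = -(121|207)    [949 ≡ 121 mod 207]
  = -(207|121)    [QR: 121 ≡ 1 mod 4, sign kept]
  = -(86|121)    [207 ≡ 86 mod 121]
  = -(43|121)    [121 ≡ 1 mod 8 ⇒ (2|121) = +1]
  = -(121|43)    [QR: 121 ≡ 1 mod 4, sign kept]
  = -(35|43)    [121 ≡ 35 mod 43]
  = (43|35)    [QR: both ≡ 3 mod 4, sign flips]
  = (8|35)    [43 ≡ 8 mod 35]
  = -(1|35)    [35 ≡ 3 mod 8 ⇒ (2|35)^3 = -1]
  = -1    [(1|35) = 1]
Product: (1)·(-1) = -1.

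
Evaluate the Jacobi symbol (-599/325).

1

Pull out -1: (-599/325) = (-1/325)·(599/325). Since 325 ≡ 1 (mod 4), (-1/325) = +1. Now have (599/325).
Reduce the numerator: 599 ≡ 274 (mod 325), so (599/325) = (274/325).
Factor out 2: 274 = 2·137. Since 325 ≡ 5 (mod 8), (2/325) = -1. Now have -(137/325).
137 ≡ 1 (mod 4), so quadratic reciprocity gives (137/325) = (325/137). Reduce: 325 ≡ 51 (mod 137). Now have -(51/137).
137 ≡ 1 (mod 4), so quadratic reciprocity gives (51/137) = (137/51). Reduce: 137 ≡ 35 (mod 51). Now have -(35/51).
Both 35 ≡ 3 and 51 ≡ 3 (mod 4), so reciprocity gives (35/51) = -(51/35). Reduce: 51 ≡ 16 (mod 35). Now have (16/35).
Factor out 2: 16 = 2^4. Since 35 ≡ 3 (mod 8), (2/35) = -1, and (2/35)^4 = +1. Now have (1/35).
(1/35) = 1. Collecting the sign factors: 1.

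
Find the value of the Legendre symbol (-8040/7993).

(-8040/7993)
  = (7946/7993)    [-8040 ≡ 7946 mod 7993]
  = (3973/7993)    [7993 ≡ 1 mod 8 ⇒ (2/7993) = +1]
  = (7993/3973)    [QR: 3973 ≡ 1 mod 4, sign kept]
  = (47/3973)    [7993 ≡ 47 mod 3973]
  = (3973/47)    [QR: 3973 ≡ 1 mod 4, sign kept]
  = (25/47)    [3973 ≡ 25 mod 47]
  = (47/25)    [QR: 25 ≡ 1 mod 4, sign kept]
  = (22/25)    [47 ≡ 22 mod 25]
  = (11/25)    [25 ≡ 1 mod 8 ⇒ (2/25) = +1]
  = (25/11)    [QR: 25 ≡ 1 mod 4, sign kept]
  = (3/11)    [25 ≡ 3 mod 11]
  = -(11/3)    [QR: both ≡ 3 mod 4, sign flips]
  = -(2/3)    [11 ≡ 2 mod 3]
  = (1/3)    [3 ≡ 3 mod 8 ⇒ (2/3) = -1]
  = 1    [(1/3) = 1]

1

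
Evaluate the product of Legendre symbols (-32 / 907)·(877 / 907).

1

By multiplicativity, (-32·877 / 907) = (-32 / 907)·(877 / 907).
First factor (-32 / 907):
(-32 / 907)
  = (875 / 907)    [-32 ≡ 875 mod 907]
  = -(907 / 875)    [QR: both ≡ 3 mod 4, sign flips]
  = -(32 / 875)    [907 ≡ 32 mod 875]
  = (1 / 875)    [875 ≡ 3 mod 8 ⇒ (2 / 875)^5 = -1]
  = 1    [(1 / 875) = 1]
Second factor (877 / 907):
(877 / 907)
  = (907 / 877)    [QR: 877 ≡ 1 mod 4, sign kept]
  = (30 / 877)    [907 ≡ 30 mod 877]
  = -(15 / 877)    [877 ≡ 5 mod 8 ⇒ (2 / 877) = -1]
  = -(877 / 15)    [QR: 877 ≡ 1 mod 4, sign kept]
  = -(7 / 15)    [877 ≡ 7 mod 15]
  = (15 / 7)    [QR: both ≡ 3 mod 4, sign flips]
  = (1 / 7)    [15 ≡ 1 mod 7]
  = 1    [(1 / 7) = 1]
Product: (1)·(1) = 1.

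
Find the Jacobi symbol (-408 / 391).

0

(-408 / 391)
  = -(408 / 391)    [391 ≡ 3 mod 4 ⇒ (-1 / 391) = -1]
  = -(17 / 391)    [408 ≡ 17 mod 391]
  = -(391 / 17)    [QR: 17 ≡ 1 mod 4, sign kept]
  = -(0 / 17)    [391 ≡ 0 mod 17]
  = 0    [numerator 0, gcd > 1]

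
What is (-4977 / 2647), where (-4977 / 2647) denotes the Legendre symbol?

-1

(-4977 / 2647)
  = (317 / 2647)    [-4977 ≡ 317 mod 2647]
  = (2647 / 317)    [QR: 317 ≡ 1 mod 4, sign kept]
  = (111 / 317)    [2647 ≡ 111 mod 317]
  = (317 / 111)    [QR: 317 ≡ 1 mod 4, sign kept]
  = (95 / 111)    [317 ≡ 95 mod 111]
  = -(111 / 95)    [QR: both ≡ 3 mod 4, sign flips]
  = -(16 / 95)    [111 ≡ 16 mod 95]
  = -(1 / 95)    [95 ≡ 7 mod 8 ⇒ (2 / 95)^4 = +1]
  = -1    [(1 / 95) = 1]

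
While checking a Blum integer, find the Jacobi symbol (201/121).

1

Reduce the numerator: 201 ≡ 80 (mod 121), so (201/121) = (80/121).
Factor out 2: 80 = 2^4·5. Since 121 ≡ 1 (mod 8), (2/121) = +1, and (2/121)^4 = +1. Now have (5/121).
5 ≡ 1 (mod 4), so quadratic reciprocity gives (5/121) = (121/5). Reduce: 121 ≡ 1 (mod 5). Now have (1/5).
(1/5) = 1. Collecting the sign factors: 1.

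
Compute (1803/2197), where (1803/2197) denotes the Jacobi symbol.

1

(1803/2197)
  = (2197/1803)    [QR: 2197 ≡ 1 mod 4, sign kept]
  = (394/1803)    [2197 ≡ 394 mod 1803]
  = -(197/1803)    [1803 ≡ 3 mod 8 ⇒ (2/1803) = -1]
  = -(1803/197)    [QR: 197 ≡ 1 mod 4, sign kept]
  = -(30/197)    [1803 ≡ 30 mod 197]
  = (15/197)    [197 ≡ 5 mod 8 ⇒ (2/197) = -1]
  = (197/15)    [QR: 197 ≡ 1 mod 4, sign kept]
  = (2/15)    [197 ≡ 2 mod 15]
  = (1/15)    [15 ≡ 7 mod 8 ⇒ (2/15) = +1]
  = 1    [(1/15) = 1]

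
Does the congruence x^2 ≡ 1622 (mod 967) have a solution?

no

(1622/967)
  = (655/967)    [1622 ≡ 655 mod 967]
  = -(967/655)    [QR: both ≡ 3 mod 4, sign flips]
  = -(312/655)    [967 ≡ 312 mod 655]
  = -(39/655)    [655 ≡ 7 mod 8 ⇒ (2/655)^3 = +1]
  = (655/39)    [QR: both ≡ 3 mod 4, sign flips]
  = (31/39)    [655 ≡ 31 mod 39]
  = -(39/31)    [QR: both ≡ 3 mod 4, sign flips]
  = -(8/31)    [39 ≡ 8 mod 31]
  = -(1/31)    [31 ≡ 7 mod 8 ⇒ (2/31)^3 = +1]
  = -1    [(1/31) = 1]
The Legendre symbol is -1, so x^2 ≡ 1622 (mod 967) has no solution.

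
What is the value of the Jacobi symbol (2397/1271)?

-1

Reduce the numerator: 2397 ≡ 1126 (mod 1271), so (2397/1271) = (1126/1271).
Factor out 2: 1126 = 2·563. Since 1271 ≡ 7 (mod 8), (2/1271) = +1. Now have (563/1271).
Both 563 ≡ 3 and 1271 ≡ 3 (mod 4), so reciprocity gives (563/1271) = -(1271/563). Reduce: 1271 ≡ 145 (mod 563). Now have -(145/563).
145 ≡ 1 (mod 4), so quadratic reciprocity gives (145/563) = (563/145). Reduce: 563 ≡ 128 (mod 145). Now have -(128/145).
Factor out 2: 128 = 2^7. Since 145 ≡ 1 (mod 8), (2/145) = +1, and (2/145)^7 = +1. Now have -(1/145).
(1/145) = 1. Collecting the sign factors: -1.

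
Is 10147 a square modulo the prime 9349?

Reduce the numerator: 10147 ≡ 798 (mod 9349), so (10147/9349) = (798/9349).
Factor out 2: 798 = 2·399. Since 9349 ≡ 5 (mod 8), (2/9349) = -1. Now have -(399/9349).
9349 ≡ 1 (mod 4), so quadratic reciprocity gives (399/9349) = (9349/399). Reduce: 9349 ≡ 172 (mod 399). Now have -(172/399).
Factor out 2: 172 = 2^2·43. Since 399 ≡ 7 (mod 8), (2/399) = +1, and (2/399)^2 = +1. Now have -(43/399).
Both 43 ≡ 3 and 399 ≡ 3 (mod 4), so reciprocity gives (43/399) = -(399/43). Reduce: 399 ≡ 12 (mod 43). Now have (12/43).
Factor out 2: 12 = 2^2·3. Since 43 ≡ 3 (mod 8), (2/43) = -1, and (2/43)^2 = +1. Now have (3/43).
Both 3 ≡ 3 and 43 ≡ 3 (mod 4), so reciprocity gives (3/43) = -(43/3). Reduce: 43 ≡ 1 (mod 3). Now have -(1/3).
(1/3) = 1. Collecting the sign factors: -1.
(10147/9349) = -1, and 9349 is prime, so 10147 is not a quadratic residue mod 9349.

no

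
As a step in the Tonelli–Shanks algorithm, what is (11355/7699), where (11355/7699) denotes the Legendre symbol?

1

(11355/7699)
  = (3656/7699)    [11355 ≡ 3656 mod 7699]
  = -(457/7699)    [7699 ≡ 3 mod 8 ⇒ (2/7699)^3 = -1]
  = -(7699/457)    [QR: 457 ≡ 1 mod 4, sign kept]
  = -(387/457)    [7699 ≡ 387 mod 457]
  = -(457/387)    [QR: 457 ≡ 1 mod 4, sign kept]
  = -(70/387)    [457 ≡ 70 mod 387]
  = (35/387)    [387 ≡ 3 mod 8 ⇒ (2/387) = -1]
  = -(387/35)    [QR: both ≡ 3 mod 4, sign flips]
  = -(2/35)    [387 ≡ 2 mod 35]
  = (1/35)    [35 ≡ 3 mod 8 ⇒ (2/35) = -1]
  = 1    [(1/35) = 1]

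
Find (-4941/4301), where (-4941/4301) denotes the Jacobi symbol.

Reduce the numerator: -4941 ≡ 3661 (mod 4301), so (-4941/4301) = (3661/4301).
3661 ≡ 1 (mod 4), so quadratic reciprocity gives (3661/4301) = (4301/3661). Reduce: 4301 ≡ 640 (mod 3661). Now have (640/3661).
Factor out 2: 640 = 2^7·5. Since 3661 ≡ 5 (mod 8), (2/3661) = -1, and (2/3661)^7 = -1. Now have -(5/3661).
5 ≡ 1 (mod 4), so quadratic reciprocity gives (5/3661) = (3661/5). Reduce: 3661 ≡ 1 (mod 5). Now have -(1/5).
(1/5) = 1. Collecting the sign factors: -1.

-1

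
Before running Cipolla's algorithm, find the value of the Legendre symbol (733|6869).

(733|6869)
  = (6869|733)    [QR: 733 ≡ 1 mod 4, sign kept]
  = (272|733)    [6869 ≡ 272 mod 733]
  = (17|733)    [733 ≡ 5 mod 8 ⇒ (2|733)^4 = +1]
  = (733|17)    [QR: 17 ≡ 1 mod 4, sign kept]
  = (2|17)    [733 ≡ 2 mod 17]
  = (1|17)    [17 ≡ 1 mod 8 ⇒ (2|17) = +1]
  = 1    [(1|17) = 1]

1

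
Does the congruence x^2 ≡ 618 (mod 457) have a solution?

no

Reduce the numerator: 618 ≡ 161 (mod 457), so (618|457) = (161|457).
161 ≡ 1 (mod 4), so quadratic reciprocity gives (161|457) = (457|161). Reduce: 457 ≡ 135 (mod 161). Now have (135|161).
161 ≡ 1 (mod 4), so quadratic reciprocity gives (135|161) = (161|135). Reduce: 161 ≡ 26 (mod 135). Now have (26|135).
Factor out 2: 26 = 2·13. Since 135 ≡ 7 (mod 8), (2|135) = +1. Now have (13|135).
13 ≡ 1 (mod 4), so quadratic reciprocity gives (13|135) = (135|13). Reduce: 135 ≡ 5 (mod 13). Now have (5|13).
5 ≡ 1 (mod 4), so quadratic reciprocity gives (5|13) = (13|5). Reduce: 13 ≡ 3 (mod 5). Now have (3|5).
5 ≡ 1 (mod 4), so quadratic reciprocity gives (3|5) = (5|3). Reduce: 5 ≡ 2 (mod 3). Now have (2|3).
Factor out 2: 2 = 2. Since 3 ≡ 3 (mod 8), (2|3) = -1. Now have -(1|3).
(1|3) = 1. Collecting the sign factors: -1.
The Legendre symbol is -1, so x^2 ≡ 618 (mod 457) has no solution.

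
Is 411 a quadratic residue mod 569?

(411|569)
  = (569|411)    [QR: 569 ≡ 1 mod 4, sign kept]
  = (158|411)    [569 ≡ 158 mod 411]
  = -(79|411)    [411 ≡ 3 mod 8 ⇒ (2|411) = -1]
  = (411|79)    [QR: both ≡ 3 mod 4, sign flips]
  = (16|79)    [411 ≡ 16 mod 79]
  = (1|79)    [79 ≡ 7 mod 8 ⇒ (2|79)^4 = +1]
  = 1    [(1|79) = 1]
The Legendre symbol is 1, so x^2 ≡ 411 (mod 569) has solution.

yes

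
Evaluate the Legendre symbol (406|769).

Factor out 2: 406 = 2·203. Since 769 ≡ 1 (mod 8), (2|769) = +1. Now have (203|769).
769 ≡ 1 (mod 4), so quadratic reciprocity gives (203|769) = (769|203). Reduce: 769 ≡ 160 (mod 203). Now have (160|203).
Factor out 2: 160 = 2^5·5. Since 203 ≡ 3 (mod 8), (2|203) = -1, and (2|203)^5 = -1. Now have -(5|203).
5 ≡ 1 (mod 4), so quadratic reciprocity gives (5|203) = (203|5). Reduce: 203 ≡ 3 (mod 5). Now have -(3|5).
5 ≡ 1 (mod 4), so quadratic reciprocity gives (3|5) = (5|3). Reduce: 5 ≡ 2 (mod 3). Now have -(2|3).
Factor out 2: 2 = 2. Since 3 ≡ 3 (mod 8), (2|3) = -1. Now have (1|3).
(1|3) = 1. Collecting the sign factors: 1.

1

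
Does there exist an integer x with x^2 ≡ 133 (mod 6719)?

(133|6719)
  = (6719|133)    [QR: 133 ≡ 1 mod 4, sign kept]
  = (69|133)    [6719 ≡ 69 mod 133]
  = (133|69)    [QR: 69 ≡ 1 mod 4, sign kept]
  = (64|69)    [133 ≡ 64 mod 69]
  = (1|69)    [69 ≡ 5 mod 8 ⇒ (2|69)^6 = +1]
  = 1    [(1|69) = 1]
(133|6719) = 1, and 6719 is prime, so 133 is a quadratic residue mod 6719.

yes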